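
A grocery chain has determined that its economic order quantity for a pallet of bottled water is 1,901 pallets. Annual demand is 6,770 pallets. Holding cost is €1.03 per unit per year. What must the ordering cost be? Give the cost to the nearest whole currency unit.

Invert the EOQ relation Q*² = 2DS/H.
From Q* = √(2DS/H): S = Q*²H / (2D) = 1,901² × 1.03 / (2 × 6,770) = 274.9051.

S ≈ €275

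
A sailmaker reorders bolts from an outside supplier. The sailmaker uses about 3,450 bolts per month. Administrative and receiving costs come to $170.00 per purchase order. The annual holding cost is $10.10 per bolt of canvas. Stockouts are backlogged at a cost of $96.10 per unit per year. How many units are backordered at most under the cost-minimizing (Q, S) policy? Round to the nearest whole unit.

Annual demand D = 3,450 × 12 = 41,400.
With planned backorders, Q* = √(2DS/H) · √((H+B)/B).
√(2DS/H) = √(2 × 41,400 × 170 / 10.1) = 1180.535.
√((H+B)/B) = √((10.1+96.1)/96.1) = 1.0512.
Q* ≈ 1241.022.
S* = Q* · H/(H+B) = 1241.022 × 10.1/106.2 ≈ 118.026.

S* ≈ 118 bolts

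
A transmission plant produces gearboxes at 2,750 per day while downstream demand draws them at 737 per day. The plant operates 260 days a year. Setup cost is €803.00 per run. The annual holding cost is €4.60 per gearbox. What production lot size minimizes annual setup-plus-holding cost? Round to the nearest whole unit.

Annual demand D = 737 × 260 = 191,620.
Production build-up factor (1 − d/p) = 1 − 737/2,750 = 0.7320.
Q* = √(2DS / (H(1 − d/p))) = √(2 × 191,620 × 803 / (4.6 × 0.7320)).
= √(307,741,720 / 3.3672) ≈ 9560.018.

Q* ≈ 9,560 gearboxes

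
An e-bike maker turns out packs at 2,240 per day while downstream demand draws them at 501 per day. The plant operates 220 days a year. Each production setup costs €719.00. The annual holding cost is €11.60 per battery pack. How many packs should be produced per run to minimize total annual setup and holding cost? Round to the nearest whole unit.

Annual demand D = 501 × 220 = 110,220.
Production build-up factor (1 − d/p) = 1 − 501/2,240 = 0.7763.
Q* = √(2DS / (H(1 − d/p))) = √(2 × 110,220 × 719 / (11.6 × 0.7763)).
= √(158,496,360 / 9.0055) ≈ 4195.221.

Q* ≈ 4,195 packs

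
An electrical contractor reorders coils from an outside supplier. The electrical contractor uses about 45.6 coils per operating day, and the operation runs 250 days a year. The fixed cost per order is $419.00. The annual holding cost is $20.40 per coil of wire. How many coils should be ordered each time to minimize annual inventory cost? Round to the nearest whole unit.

Annual demand D = 45.6 × 250 = 11,400.
EOQ = √(2DS / H) = √(2 × 11,400 × 419 / 20.4).
= √(9,553,200 / 20.4) = √468,294.1176 ≈ 684.320.

Q* ≈ 684 coils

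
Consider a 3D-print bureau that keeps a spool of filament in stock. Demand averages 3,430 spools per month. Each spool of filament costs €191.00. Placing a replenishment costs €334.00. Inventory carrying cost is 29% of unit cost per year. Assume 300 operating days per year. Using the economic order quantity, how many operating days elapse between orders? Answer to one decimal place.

Annual demand D = 3,430 × 12 = 41,160.
Holding cost H = 0.29 × €191.00 = €55.3900 per unit per year.
EOQ = √(2DS/H) = √(2 × 41,160 × 334 / 55.39) ≈ 704.55.
Cycle time = Q*/D × 300 = 704.55 / 41,160 × 300 ≈ 5.135 days.

T ≈ 5.1 days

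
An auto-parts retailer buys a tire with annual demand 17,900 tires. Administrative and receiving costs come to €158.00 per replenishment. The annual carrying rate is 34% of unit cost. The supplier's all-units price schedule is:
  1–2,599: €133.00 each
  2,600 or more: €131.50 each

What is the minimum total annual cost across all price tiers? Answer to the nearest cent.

Holding cost per unit per year at price C is H = 0.34·C.
For each price level, check whether its EOQ is feasible; otherwise the best quantity at that price is the breakpoint.
EOQ at €133.00 = 353.7 (feasible in tier 1): TC = 17,900×€133.00 + (17,900/353.7)×158 + (353.7/2)×0.34×€133.00 = €2,396,693.20.
EOQ at €131.50 = 355.7 < 2600, so use break Q=2600: TC = 17,900×€131.50 + (17,900/2600.0)×158 + (2600.0/2)×0.34×€131.50 = €2,413,060.77.
Lowest total cost among the candidates is at Q = 353.7.

TC* ≈ €2,396,693.20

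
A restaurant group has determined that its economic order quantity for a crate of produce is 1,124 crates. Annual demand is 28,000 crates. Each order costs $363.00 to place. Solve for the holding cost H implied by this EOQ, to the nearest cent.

H ≈ $16.09

The basic EOQ model gives Q* = √(2DS/H); rearrange for the unknown.
From Q* = √(2DS/H): H = 2DS / Q*² = 2 × 28,000 × 363 / 1,124² = 16.0902.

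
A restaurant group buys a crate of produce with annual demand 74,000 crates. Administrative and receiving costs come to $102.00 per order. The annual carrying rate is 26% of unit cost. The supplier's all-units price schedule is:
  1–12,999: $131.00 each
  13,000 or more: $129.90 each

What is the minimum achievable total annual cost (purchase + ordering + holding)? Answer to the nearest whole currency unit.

TC* ≈ $9,716,675

Holding cost per unit per year at price C is H = 0.26·C.
For each price level, check whether its EOQ is feasible; otherwise the best quantity at that price is the breakpoint.
EOQ at $131.00 = 665.7 (feasible in tier 1): TC = 74,000×$131.00 + (74,000/665.7)×102 + (665.7/2)×0.26×$131.00 = $9,716,675.31.
EOQ at $129.90 = 668.6 < 13000, so use break Q=13000: TC = 74,000×$129.90 + (74,000/13000.0)×102 + (13000.0/2)×0.26×$129.90 = $9,832,711.62.
Lowest total cost among the candidates is at Q = 665.7.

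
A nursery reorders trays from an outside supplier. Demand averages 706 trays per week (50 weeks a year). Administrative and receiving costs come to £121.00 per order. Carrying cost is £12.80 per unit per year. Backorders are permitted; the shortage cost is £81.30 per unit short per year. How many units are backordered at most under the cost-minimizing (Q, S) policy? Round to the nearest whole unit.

S* ≈ 120 trays

Annual demand D = 706 × 50 = 35,300.
With planned backorders, Q* = √(2DS/H) · √((H+B)/B).
√(2DS/H) = √(2 × 35,300 × 121 / 12.8) = 816.940.
√((H+B)/B) = √((12.8+81.3)/81.3) = 1.0758.
Q* ≈ 878.900.
S* = Q* · H/(H+B) = 878.900 × 12.8/94.1 ≈ 119.553.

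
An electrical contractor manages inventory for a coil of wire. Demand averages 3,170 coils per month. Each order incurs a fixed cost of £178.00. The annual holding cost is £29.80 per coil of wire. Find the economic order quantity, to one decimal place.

Annual demand D = 3,170 × 12 = 38,040.
EOQ = √(2DS / H) = √(2 × 38,040 × 178 / 29.8).
= √(13,542,240 / 29.8) = √454,437.5839 ≈ 674.120.

Q* ≈ 674.1 coils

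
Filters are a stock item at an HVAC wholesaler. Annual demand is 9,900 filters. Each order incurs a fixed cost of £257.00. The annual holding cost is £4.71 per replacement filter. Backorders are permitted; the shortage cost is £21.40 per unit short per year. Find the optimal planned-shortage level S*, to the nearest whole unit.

With planned backorders, Q* = √(2DS/H) · √((H+B)/B).
√(2DS/H) = √(2 × 9,900 × 257 / 4.71) = 1039.414.
√((H+B)/B) = √((4.71+21.4)/21.4) = 1.1046.
Q* ≈ 1148.115.
S* = Q* · H/(H+B) = 1148.115 × 4.71/26.11 ≈ 207.109.

S* ≈ 207 filters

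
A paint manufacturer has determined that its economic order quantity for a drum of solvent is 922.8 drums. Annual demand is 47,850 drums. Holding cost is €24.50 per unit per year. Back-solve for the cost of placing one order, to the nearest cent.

S ≈ €218.01

Invert the EOQ relation Q*² = 2DS/H.
From Q* = √(2DS/H): S = Q*²H / (2D) = 922.8² × 24.5 / (2 × 47,850) = 218.0064.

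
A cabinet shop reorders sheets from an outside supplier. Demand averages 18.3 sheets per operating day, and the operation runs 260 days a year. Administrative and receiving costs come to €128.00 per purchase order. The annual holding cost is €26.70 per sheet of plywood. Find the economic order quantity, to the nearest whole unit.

Annual demand D = 18.3 × 260 = 4,758.
EOQ = √(2DS / H) = √(2 × 4,758 × 128 / 26.7).
= √(1,218,048 / 26.7) = √45,619.7753 ≈ 213.588.

Q* ≈ 214 sheets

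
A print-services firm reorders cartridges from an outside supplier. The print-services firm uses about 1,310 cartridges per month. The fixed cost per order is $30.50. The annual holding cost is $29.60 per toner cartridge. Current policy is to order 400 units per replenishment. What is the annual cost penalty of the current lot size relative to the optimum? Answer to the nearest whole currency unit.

Extra cost ≈ $1,791 per year

Annual demand D = 1,310 × 12 = 15,720.
EOQ = √(2DS/H) = √(2 × 15,720 × 30.5 / 29.6) ≈ 179.99.
Cost at Q* = (D/Q*)S + (Q*/2)H = √(2DSH) ≈ $5,327.67.
Cost at Q = 400: (15,720/400)×30.5 + (400/2)×29.6 = $1,198.65 + $5,920.00 = $7,118.65.
Excess = $7,118.65 − $5,327.67 = $1,790.98.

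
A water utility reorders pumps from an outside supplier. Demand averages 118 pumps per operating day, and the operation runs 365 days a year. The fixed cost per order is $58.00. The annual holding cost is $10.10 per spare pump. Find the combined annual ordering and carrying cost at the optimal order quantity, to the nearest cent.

TC* ≈ $7,103.58

Annual demand D = 118 × 365 = 43,070.
EOQ = √(2DS/H) = √(2 × 43,070 × 58 / 10.1) ≈ 703.32.
At the optimum the two cost components are equal, so total cost = 2·(Q*/2)H = Q*·H.
Minimum total = √(2DSH) = √(2 × 43,070 × 58 × 10.1) ≈ 7103.577.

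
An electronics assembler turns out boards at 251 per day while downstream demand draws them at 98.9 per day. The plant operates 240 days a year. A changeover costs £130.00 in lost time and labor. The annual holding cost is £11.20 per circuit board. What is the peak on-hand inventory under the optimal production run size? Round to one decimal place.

I_max ≈ 577.8 boards

Annual demand D = 98.9 × 240 = 23,736.
Production build-up factor (1 − d/p) = 1 − 98.9/251 = 0.6060.
Q* = √(2DS / (H(1 − d/p))) = √(2 × 23,736 × 130 / (11.2 × 0.6060)).
= √(6,171,360 / 6.7869) ≈ 953.572.
Maximum inventory = Q*(1 − d/p) = 953.572 × 0.6060 ≈ 577.842.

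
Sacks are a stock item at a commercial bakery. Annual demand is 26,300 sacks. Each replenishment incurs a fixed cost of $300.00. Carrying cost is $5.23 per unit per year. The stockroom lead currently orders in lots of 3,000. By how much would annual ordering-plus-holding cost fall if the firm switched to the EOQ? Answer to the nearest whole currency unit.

EOQ = √(2DS/H) = √(2 × 26,300 × 300 / 5.23) ≈ 1737.01.
Cost at Q* = (D/Q*)S + (Q*/2)H = √(2DSH) ≈ $9,084.57.
Cost at Q = 3,000: (26,300/3,000)×300 + (3,000/2)×5.23 = $2,630.00 + $7,845.00 = $10,475.00.
Excess = $10,475.00 − $9,084.57 = $1,390.43.

Extra cost ≈ $1,390 per year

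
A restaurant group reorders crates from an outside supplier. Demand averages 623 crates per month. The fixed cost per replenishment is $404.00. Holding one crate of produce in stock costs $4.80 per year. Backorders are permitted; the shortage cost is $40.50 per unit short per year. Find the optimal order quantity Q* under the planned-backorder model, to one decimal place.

Annual demand D = 623 × 12 = 7,476.
With planned backorders, Q* = √(2DS/H) · √((H+B)/B).
√(2DS/H) = √(2 × 7,476 × 404 / 4.8) = 1121.811.
√((H+B)/B) = √((4.8+40.5)/40.5) = 1.0576.
Q* ≈ 1186.428.

Q* ≈ 1,186.4 crates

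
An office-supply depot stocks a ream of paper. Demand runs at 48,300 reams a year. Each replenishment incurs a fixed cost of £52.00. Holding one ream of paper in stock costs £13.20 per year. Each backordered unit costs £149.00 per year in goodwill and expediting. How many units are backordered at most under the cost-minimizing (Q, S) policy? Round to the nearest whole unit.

With planned backorders, Q* = √(2DS/H) · √((H+B)/B).
√(2DS/H) = √(2 × 48,300 × 52 / 13.2) = 616.884.
√((H+B)/B) = √((13.2+149)/149) = 1.0434.
Q* ≈ 643.629.
S* = Q* · H/(H+B) = 643.629 × 13.2/162.2 ≈ 52.379.

S* ≈ 52 reams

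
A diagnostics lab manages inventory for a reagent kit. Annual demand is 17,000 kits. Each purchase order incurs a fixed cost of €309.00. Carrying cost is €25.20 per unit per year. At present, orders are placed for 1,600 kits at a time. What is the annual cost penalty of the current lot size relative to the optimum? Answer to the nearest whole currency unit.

EOQ = √(2DS/H) = √(2 × 17,000 × 309 / 25.2) ≈ 645.68.
Cost at Q* = (D/Q*)S + (Q*/2)H = √(2DSH) ≈ €16,271.18.
Cost at Q = 1,600: (17,000/1,600)×309 + (1,600/2)×25.2 = €3,283.12 + €20,160.00 = €23,443.12.
Excess = €23,443.12 − €16,271.18 = €7,171.95.

Extra cost ≈ €7,172 per year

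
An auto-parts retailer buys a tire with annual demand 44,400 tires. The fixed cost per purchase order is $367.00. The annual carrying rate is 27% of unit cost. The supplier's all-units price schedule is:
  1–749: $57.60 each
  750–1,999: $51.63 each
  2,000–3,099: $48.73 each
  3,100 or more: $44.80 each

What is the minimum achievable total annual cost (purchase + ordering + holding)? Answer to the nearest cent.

TC* ≈ $2,013,125.19

Holding cost per unit per year at price C is H = 0.27·C.
For each price level, check whether its EOQ is feasible; otherwise the best quantity at that price is the breakpoint.
Tier 1 ($57.60): EOQ = 1447.6 exceeds tier's upper bound 749, so this tier is dominated.
EOQ at $51.63 = 1529.0 (feasible in tier 2): TC = 44,400×$51.63 + (44,400/1529.0)×367 + (1529.0/2)×0.27×$51.63 = $2,313,686.37.
EOQ at $48.73 = 1573.8 < 2000, so use break Q=2000: TC = 44,400×$48.73 + (44,400/2000.0)×367 + (2000.0/2)×0.27×$48.73 = $2,184,916.50.
EOQ at $44.80 = 1641.4 < 3100, so use break Q=3100: TC = 44,400×$44.80 + (44,400/3100.0)×367 + (3100.0/2)×0.27×$44.80 = $2,013,125.19.
Lowest total cost among the candidates is at Q = 3100.0.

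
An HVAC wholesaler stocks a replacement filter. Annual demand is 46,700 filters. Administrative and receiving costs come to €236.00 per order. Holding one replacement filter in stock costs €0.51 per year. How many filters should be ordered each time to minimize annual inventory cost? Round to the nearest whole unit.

Q* ≈ 6,574 filters

EOQ = √(2DS / H) = √(2 × 46,700 × 236 / 0.51).
= √(22,042,400 / 0.51) = √43,220,392.1569 ≈ 6574.222.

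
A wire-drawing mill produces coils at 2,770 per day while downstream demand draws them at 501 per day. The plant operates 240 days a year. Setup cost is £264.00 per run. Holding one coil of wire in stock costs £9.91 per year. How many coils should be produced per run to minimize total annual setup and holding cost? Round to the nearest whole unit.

Annual demand D = 501 × 240 = 120,240.
Production build-up factor (1 − d/p) = 1 − 501/2,770 = 0.8191.
Q* = √(2DS / (H(1 − d/p))) = √(2 × 120,240 × 264 / (9.91 × 0.8191)).
= √(63,486,720 / 8.1176) ≈ 2796.580.

Q* ≈ 2,797 coils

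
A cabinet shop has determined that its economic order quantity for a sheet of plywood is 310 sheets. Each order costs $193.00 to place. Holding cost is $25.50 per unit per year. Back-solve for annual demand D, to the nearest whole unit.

D ≈ 6,349 sheets per year

Squaring Q* = √(2DS/H) gives Q*² = 2DS/H.
From Q* = √(2DS/H): D = Q*²H / (2S) = 310² × 25.5 / (2 × 193) = 6348.575.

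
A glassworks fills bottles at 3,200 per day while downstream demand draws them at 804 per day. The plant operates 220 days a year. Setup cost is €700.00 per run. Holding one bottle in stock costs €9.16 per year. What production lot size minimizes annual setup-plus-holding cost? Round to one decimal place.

Annual demand D = 804 × 220 = 176,880.
Production build-up factor (1 − d/p) = 1 − 804/3,200 = 0.7488.
Q* = √(2DS / (H(1 − d/p))) = √(2 × 176,880 × 700 / (9.16 × 0.7488)).
= √(247,632,000 / 6.8586) ≈ 6008.793.

Q* ≈ 6,008.8 bottles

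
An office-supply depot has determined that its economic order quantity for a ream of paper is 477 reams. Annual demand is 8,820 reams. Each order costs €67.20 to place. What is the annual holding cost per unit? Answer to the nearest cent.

Invert the EOQ relation Q*² = 2DS/H.
From Q* = √(2DS/H): H = 2DS / Q*² = 2 × 8,820 × 67.2 / 477² = 5.2099.

H ≈ €5.21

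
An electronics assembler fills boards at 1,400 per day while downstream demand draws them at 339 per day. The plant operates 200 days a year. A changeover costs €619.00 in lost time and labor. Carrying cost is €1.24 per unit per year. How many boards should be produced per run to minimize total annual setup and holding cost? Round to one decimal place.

Annual demand D = 339 × 200 = 67,800.
Production build-up factor (1 − d/p) = 1 − 339/1,400 = 0.7579.
Q* = √(2DS / (H(1 − d/p))) = √(2 × 67,800 × 619 / (1.24 × 0.7579)).
= √(83,936,400 / 0.9397) ≈ 9450.845.

Q* ≈ 9,450.8 boards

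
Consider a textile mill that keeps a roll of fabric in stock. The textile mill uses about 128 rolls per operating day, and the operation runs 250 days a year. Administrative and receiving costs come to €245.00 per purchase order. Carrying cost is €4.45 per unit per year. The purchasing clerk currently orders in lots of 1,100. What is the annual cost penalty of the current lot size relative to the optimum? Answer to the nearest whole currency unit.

Annual demand D = 128 × 250 = 32,000.
EOQ = √(2DS/H) = √(2 × 32,000 × 245 / 4.45) ≈ 1877.12.
Cost at Q* = (D/Q*)S + (Q*/2)H = √(2DSH) ≈ €8,353.20.
Cost at Q = 1,100: (32,000/1,100)×245 + (1,100/2)×4.45 = €7,127.27 + €2,447.50 = €9,574.77.
Excess = €9,574.77 − €8,353.20 = €1,221.57.

Extra cost ≈ €1,222 per year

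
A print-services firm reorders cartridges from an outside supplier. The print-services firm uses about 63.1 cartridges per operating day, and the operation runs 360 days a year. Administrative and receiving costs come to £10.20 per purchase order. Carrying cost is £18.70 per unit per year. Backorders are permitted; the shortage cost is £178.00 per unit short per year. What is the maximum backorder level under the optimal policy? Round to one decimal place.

S* ≈ 15.7 cartridges

Annual demand D = 63.1 × 360 = 22,716.
With planned backorders, Q* = √(2DS/H) · √((H+B)/B).
√(2DS/H) = √(2 × 22,716 × 10.2 / 18.7) = 157.420.
√((H+B)/B) = √((18.7+178)/178) = 1.0512.
Q* ≈ 165.483.
S* = Q* · H/(H+B) = 165.483 × 18.7/196.7 ≈ 15.732.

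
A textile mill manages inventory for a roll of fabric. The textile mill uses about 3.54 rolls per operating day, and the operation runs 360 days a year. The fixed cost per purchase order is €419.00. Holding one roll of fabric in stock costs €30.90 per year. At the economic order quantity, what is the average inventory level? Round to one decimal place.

Annual demand D = 3.54 × 360 = 1,274.4.
The optimal lot size = √(2DS/H) = √(2 × 1,274.4 × 419 / 30.9) ≈ 185.91.
Average inventory = Q*/2 ≈ 185.91 / 2 = 92.953.

Average inventory ≈ 93.0 rolls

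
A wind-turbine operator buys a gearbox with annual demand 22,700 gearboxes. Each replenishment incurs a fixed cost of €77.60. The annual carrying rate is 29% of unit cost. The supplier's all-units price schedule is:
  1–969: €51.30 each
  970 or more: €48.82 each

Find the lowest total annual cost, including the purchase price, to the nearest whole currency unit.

TC* ≈ €1,116,897

Holding cost per unit per year at price C is H = 0.29·C.
Candidates are each tier's EOQ (if it falls in that tier) and each price-break quantity.
EOQ at €51.30 = 486.6 (feasible in tier 1): TC = 22,700×€51.30 + (22,700/486.6)×77.6 + (486.6/2)×0.29×€51.30 = €1,171,749.63.
EOQ at €48.82 = 498.8 < 970, so use break Q=970: TC = 22,700×€48.82 + (22,700/970.0)×77.6 + (970.0/2)×0.29×€48.82 = €1,116,896.53.
Lowest total cost among the candidates is at Q = 970.0.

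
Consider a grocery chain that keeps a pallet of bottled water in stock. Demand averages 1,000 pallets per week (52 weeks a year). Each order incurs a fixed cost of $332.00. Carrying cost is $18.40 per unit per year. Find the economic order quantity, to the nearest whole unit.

Annual demand D = 1,000 × 52 = 52,000.
EOQ = √(2DS / H) = √(2 × 52,000 × 332 / 18.4).
= √(34,528,000 / 18.4) = √1,876,521.7391 ≈ 1369.862.

Q* ≈ 1,370 pallets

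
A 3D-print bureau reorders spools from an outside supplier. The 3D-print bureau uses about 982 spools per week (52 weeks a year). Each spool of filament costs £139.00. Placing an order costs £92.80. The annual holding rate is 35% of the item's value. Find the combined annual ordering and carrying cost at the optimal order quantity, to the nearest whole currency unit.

TC* ≈ £21,473

Annual demand D = 982 × 52 = 51,064.
Holding cost H = 0.35 × £139.00 = £48.6500 per unit per year.
EOQ = √(2DS/H) = √(2 × 51,064 × 92.8 / 48.65) ≈ 441.37.
At Q*, ordering cost (D/Q*)S equals holding cost (Q*/2)H, each = √(DSH/2).
Minimum total = √(2DSH) = √(2 × 51,064 × 92.8 × 48.65) ≈ 21472.758.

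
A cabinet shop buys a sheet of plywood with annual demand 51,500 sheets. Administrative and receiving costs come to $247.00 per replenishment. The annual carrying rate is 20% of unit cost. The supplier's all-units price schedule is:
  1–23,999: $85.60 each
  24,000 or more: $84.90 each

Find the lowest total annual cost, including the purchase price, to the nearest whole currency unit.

TC* ≈ $4,429,270

Holding cost per unit per year at price C is H = 0.20·C.
Evaluate total cost at each tier's feasible EOQ or, if the EOQ is below the tier, at the tier's minimum quantity.
EOQ at $85.60 = 1219.0 (feasible in tier 1): TC = 51,500×$85.60 + (51,500/1219.0)×247 + (1219.0/2)×0.20×$85.60 = $4,429,269.83.
EOQ at $84.90 = 1224.0 < 24000, so use break Q=24000: TC = 51,500×$84.90 + (51,500/24000.0)×247 + (24000.0/2)×0.20×$84.90 = $4,576,640.02.
Lowest total cost among the candidates is at Q = 1219.0.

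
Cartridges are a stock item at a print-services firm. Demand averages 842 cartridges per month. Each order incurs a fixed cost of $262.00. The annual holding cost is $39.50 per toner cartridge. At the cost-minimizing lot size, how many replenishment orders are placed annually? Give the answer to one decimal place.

Annual demand D = 842 × 12 = 10,104.
Q* = √(2DS/H) = √(2 × 10,104 × 262 / 39.5) ≈ 366.11.
Orders per year = D / Q* = 10,104 / 366.11 ≈ 27.598.

N ≈ 27.6 orders per year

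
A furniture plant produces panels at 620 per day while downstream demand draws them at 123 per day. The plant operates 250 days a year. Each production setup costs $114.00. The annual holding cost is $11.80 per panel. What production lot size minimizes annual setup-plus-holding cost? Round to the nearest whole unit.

Q* ≈ 861 panels

Annual demand D = 123 × 250 = 30,750.
Production build-up factor (1 − d/p) = 1 − 123/620 = 0.8016.
Q* = √(2DS / (H(1 − d/p))) = √(2 × 30,750 × 114 / (11.8 × 0.8016)).
= √(7,011,000 / 9.459) ≈ 860.928.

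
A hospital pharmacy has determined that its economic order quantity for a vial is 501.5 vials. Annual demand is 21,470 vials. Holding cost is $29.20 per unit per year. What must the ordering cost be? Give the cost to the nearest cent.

Invert the EOQ relation Q*² = 2DS/H.
From Q* = √(2DS/H): S = Q*²H / (2D) = 501.5² × 29.2 / (2 × 21,470) = 171.0262.

S ≈ $171.03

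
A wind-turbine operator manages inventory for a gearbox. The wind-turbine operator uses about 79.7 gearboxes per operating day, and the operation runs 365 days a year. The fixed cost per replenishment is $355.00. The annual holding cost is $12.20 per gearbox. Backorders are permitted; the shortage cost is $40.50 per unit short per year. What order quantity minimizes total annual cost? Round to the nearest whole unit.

Annual demand D = 79.7 × 365 = 29,090.5.
With planned backorders, Q* = √(2DS/H) · √((H+B)/B).
√(2DS/H) = √(2 × 29,090.5 × 355 / 12.2) = 1301.142.
√((H+B)/B) = √((12.2+40.5)/40.5) = 1.1407.
Q* ≈ 1484.235.

Q* ≈ 1,484 gearboxes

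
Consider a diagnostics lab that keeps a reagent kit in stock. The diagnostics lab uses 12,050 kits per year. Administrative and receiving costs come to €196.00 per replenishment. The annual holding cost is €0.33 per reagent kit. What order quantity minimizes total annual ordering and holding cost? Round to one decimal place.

EOQ = √(2DS / H) = √(2 × 12,050 × 196 / 0.33).
= √(4,723,600 / 0.33) = √14,313,939.3939 ≈ 3783.377.

Q* ≈ 3,783.4 kits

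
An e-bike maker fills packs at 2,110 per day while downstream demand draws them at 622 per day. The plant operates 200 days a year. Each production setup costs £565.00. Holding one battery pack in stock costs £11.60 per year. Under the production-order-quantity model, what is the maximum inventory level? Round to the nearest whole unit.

Annual demand D = 622 × 200 = 124,400.
Production build-up factor (1 − d/p) = 1 − 622/2,110 = 0.7052.
Q* = √(2DS / (H(1 − d/p))) = √(2 × 124,400 × 565 / (11.6 × 0.7052)).
= √(140,572,000 / 8.1805) ≈ 4145.340.
Maximum inventory = Q*(1 − d/p) = 4145.340 × 0.7052 ≈ 2923.349.

I_max ≈ 2,923 packs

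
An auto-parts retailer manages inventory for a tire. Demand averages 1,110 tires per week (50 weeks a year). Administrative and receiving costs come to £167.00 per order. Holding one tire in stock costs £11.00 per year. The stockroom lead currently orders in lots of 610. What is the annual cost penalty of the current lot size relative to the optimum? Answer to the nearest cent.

Extra cost ≈ £4,269.66 per year

Annual demand D = 1,110 × 50 = 55,500.
EOQ = √(2DS/H) = √(2 × 55,500 × 167 / 11) ≈ 1298.15.
Cost at Q* = (D/Q*)S + (Q*/2)H = √(2DSH) ≈ £14,279.60.
Cost at Q = 610: (55,500/610)×167 + (610/2)×11 = £15,194.26 + £3,355.00 = £18,549.26.
Excess = £18,549.26 − £14,279.60 = £4,269.66.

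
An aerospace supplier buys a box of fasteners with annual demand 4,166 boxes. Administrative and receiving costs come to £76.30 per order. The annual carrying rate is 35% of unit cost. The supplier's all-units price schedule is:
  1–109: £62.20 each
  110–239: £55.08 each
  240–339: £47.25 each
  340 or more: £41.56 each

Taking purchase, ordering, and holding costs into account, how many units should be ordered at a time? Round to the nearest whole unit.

Q* ≈ 340 boxes

Holding cost per unit per year at price C is H = 0.35·C.
Evaluate total cost at each tier's feasible EOQ or, if the EOQ is below the tier, at the tier's minimum quantity.
Tier 1 (£62.20): EOQ = 170.9 exceeds tier's upper bound 109, so this tier is dominated.
EOQ at £55.08 = 181.6 (feasible in tier 2): TC = 4,166×£55.08 + (4,166/181.6)×76.3 + (181.6/2)×0.35×£55.08 = £232,964.08.
EOQ at £47.25 = 196.1 < 240, so use break Q=240: TC = 4,166×£47.25 + (4,166/240.0)×76.3 + (240.0/2)×0.35×£47.25 = £200,152.44.
EOQ at £41.56 = 209.1 < 340, so use break Q=340: TC = 4,166×£41.56 + (4,166/340.0)×76.3 + (340.0/2)×0.35×£41.56 = £176,546.68.
Lowest total cost is £176,546.68 at Q = 340.0.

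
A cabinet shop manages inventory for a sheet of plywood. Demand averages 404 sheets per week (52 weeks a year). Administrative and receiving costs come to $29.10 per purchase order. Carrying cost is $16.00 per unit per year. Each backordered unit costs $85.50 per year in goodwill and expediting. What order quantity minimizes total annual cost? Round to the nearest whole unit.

Q* ≈ 301 sheets

Annual demand D = 404 × 52 = 21,008.
With planned backorders, Q* = √(2DS/H) · √((H+B)/B).
√(2DS/H) = √(2 × 21,008 × 29.1 / 16) = 276.436.
√((H+B)/B) = √((16+85.5)/85.5) = 1.0896.
Q* ≈ 301.192.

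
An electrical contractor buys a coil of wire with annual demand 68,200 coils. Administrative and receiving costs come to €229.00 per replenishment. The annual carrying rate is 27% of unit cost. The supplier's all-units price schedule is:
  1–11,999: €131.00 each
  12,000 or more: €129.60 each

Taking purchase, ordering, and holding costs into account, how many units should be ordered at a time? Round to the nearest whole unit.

Q* ≈ 940 coils

Holding cost per unit per year at price C is H = 0.27·C.
Candidates are each tier's EOQ (if it falls in that tier) and each price-break quantity.
EOQ at €131.00 = 939.7 (feasible in tier 1): TC = 68,200×€131.00 + (68,200/939.7)×229 + (939.7/2)×0.27×€131.00 = €8,967,438.58.
EOQ at €129.60 = 944.8 < 12000, so use break Q=12000: TC = 68,200×€129.60 + (68,200/12000.0)×229 + (12000.0/2)×0.27×€129.60 = €9,049,973.48.
Lowest total cost is €8,967,438.58 at Q = 939.7.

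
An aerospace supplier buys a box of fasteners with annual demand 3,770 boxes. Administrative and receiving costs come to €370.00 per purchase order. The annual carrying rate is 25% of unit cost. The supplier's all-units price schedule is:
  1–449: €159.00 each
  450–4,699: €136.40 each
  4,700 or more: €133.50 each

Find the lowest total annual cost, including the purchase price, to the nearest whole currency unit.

Holding cost per unit per year at price C is H = 0.25·C.
Candidates are each tier's EOQ (if it falls in that tier) and each price-break quantity.
EOQ at €159.00 = 264.9 (feasible in tier 1): TC = 3,770×€159.00 + (3,770/264.9)×370 + (264.9/2)×0.25×€159.00 = €609,960.65.
EOQ at €136.40 = 286.0 < 450, so use break Q=450: TC = 3,770×€136.40 + (3,770/450.0)×370 + (450.0/2)×0.25×€136.40 = €525,000.28.
EOQ at €133.50 = 289.1 < 4700, so use break Q=4700: TC = 3,770×€133.50 + (3,770/4700.0)×370 + (4700.0/2)×0.25×€133.50 = €582,023.04.
Lowest total cost among the candidates is at Q = 450.0.

TC* ≈ €525,000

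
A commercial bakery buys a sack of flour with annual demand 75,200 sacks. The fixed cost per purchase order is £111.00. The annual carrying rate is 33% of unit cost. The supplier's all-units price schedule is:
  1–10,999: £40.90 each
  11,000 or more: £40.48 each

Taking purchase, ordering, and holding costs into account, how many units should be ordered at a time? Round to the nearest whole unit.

Holding cost per unit per year at price C is H = 0.33·C.
Candidates are each tier's EOQ (if it falls in that tier) and each price-break quantity.
EOQ at £40.90 = 1112.2 (feasible in tier 1): TC = 75,200×£40.90 + (75,200/1112.2)×111 + (1112.2/2)×0.33×£40.90 = £3,090,690.81.
EOQ at £40.48 = 1117.9 < 11000, so use break Q=11000: TC = 75,200×£40.48 + (75,200/11000.0)×111 + (11000.0/2)×0.33×£40.48 = £3,118,326.04.
Lowest total cost is £3,090,690.81 at Q = 1112.2.

Q* ≈ 1,112 sacks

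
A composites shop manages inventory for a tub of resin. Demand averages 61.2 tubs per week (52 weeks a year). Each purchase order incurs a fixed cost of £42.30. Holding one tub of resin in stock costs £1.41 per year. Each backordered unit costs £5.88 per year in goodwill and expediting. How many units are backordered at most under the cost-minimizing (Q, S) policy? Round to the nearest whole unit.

Annual demand D = 61.2 × 52 = 3,182.4.
With planned backorders, Q* = √(2DS/H) · √((H+B)/B).
√(2DS/H) = √(2 × 3,182.4 × 42.3 / 1.41) = 436.971.
√((H+B)/B) = √((1.41+5.88)/5.88) = 1.1135.
Q* ≈ 486.551.
S* = Q* · H/(H+B) = 486.551 × 1.41/7.29 ≈ 94.107.

S* ≈ 94 tubs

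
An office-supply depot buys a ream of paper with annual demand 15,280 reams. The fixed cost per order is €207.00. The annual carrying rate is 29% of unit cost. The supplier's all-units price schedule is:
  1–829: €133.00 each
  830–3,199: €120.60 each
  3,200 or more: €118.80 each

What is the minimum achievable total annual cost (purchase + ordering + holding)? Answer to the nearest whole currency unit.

Holding cost per unit per year at price C is H = 0.29·C.
Evaluate total cost at each tier's feasible EOQ or, if the EOQ is below the tier, at the tier's minimum quantity.
EOQ at €133.00 = 405.0 (feasible in tier 1): TC = 15,280×€133.00 + (15,280/405.0)×207 + (405.0/2)×0.29×€133.00 = €2,047,860.20.
EOQ at €120.60 = 425.3 < 830, so use break Q=830: TC = 15,280×€120.60 + (15,280/830.0)×207 + (830.0/2)×0.29×€120.60 = €1,861,093.01.
EOQ at €118.80 = 428.5 < 3200, so use break Q=3200: TC = 15,280×€118.80 + (15,280/3200.0)×207 + (3200.0/2)×0.29×€118.80 = €1,871,375.62.
Lowest total cost among the candidates is at Q = 830.0.

TC* ≈ €1,861,093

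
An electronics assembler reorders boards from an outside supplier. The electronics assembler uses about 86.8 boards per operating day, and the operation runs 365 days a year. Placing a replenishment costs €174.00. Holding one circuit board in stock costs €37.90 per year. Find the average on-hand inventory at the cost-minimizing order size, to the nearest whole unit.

Annual demand D = 86.8 × 365 = 31,682.
The optimal lot size = √(2DS/H) = √(2 × 31,682 × 174 / 37.9) ≈ 539.36.
Average inventory = Q*/2 ≈ 539.36 / 2 = 269.678.

Average inventory ≈ 270 boards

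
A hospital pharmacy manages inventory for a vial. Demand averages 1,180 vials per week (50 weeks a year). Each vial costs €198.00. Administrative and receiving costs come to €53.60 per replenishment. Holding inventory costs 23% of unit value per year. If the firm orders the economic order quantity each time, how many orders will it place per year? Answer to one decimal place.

Annual demand D = 1,180 × 50 = 59,000.
Holding cost H = 0.23 × €198.00 = €45.5400 per unit per year.
EOQ = √(2DS/H) = √(2 × 59,000 × 53.6 / 45.54) ≈ 372.67.
Orders per year = D / Q* = 59,000 / 372.67 ≈ 158.316.

N ≈ 158.3 orders per year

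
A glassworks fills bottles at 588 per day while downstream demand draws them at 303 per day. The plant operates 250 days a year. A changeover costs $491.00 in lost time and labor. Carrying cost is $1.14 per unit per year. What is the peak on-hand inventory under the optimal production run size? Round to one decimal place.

Annual demand D = 303 × 250 = 75,750.
Production build-up factor (1 − d/p) = 1 − 303/588 = 0.4847.
Q* = √(2DS / (H(1 − d/p))) = √(2 × 75,750 × 491 / (1.14 × 0.4847)).
= √(74,386,500 / 0.5526) ≈ 11602.748.
Maximum inventory = Q*(1 − d/p) = 11602.748 × 0.4847 ≈ 5623.781.

I_max ≈ 5,623.8 bottles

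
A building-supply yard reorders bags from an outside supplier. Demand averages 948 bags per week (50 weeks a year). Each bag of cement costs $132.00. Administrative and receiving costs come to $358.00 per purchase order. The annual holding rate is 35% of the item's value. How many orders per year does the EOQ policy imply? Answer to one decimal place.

Annual demand D = 948 × 50 = 47,400.
Holding cost H = 0.35 × $132.00 = $46.2000 per unit per year.
Q* = √(2DS/H) = √(2 × 47,400 × 358 / 46.2) ≈ 857.09.
Orders per year = D / Q* = 47,400 / 857.09 ≈ 55.304.

N ≈ 55.3 orders per year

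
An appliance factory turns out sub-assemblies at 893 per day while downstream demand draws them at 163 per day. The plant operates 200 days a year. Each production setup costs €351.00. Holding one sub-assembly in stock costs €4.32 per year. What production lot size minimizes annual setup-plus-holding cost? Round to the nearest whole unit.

Q* ≈ 2,546 sub-assemblies

Annual demand D = 163 × 200 = 32,600.
Production build-up factor (1 − d/p) = 1 − 163/893 = 0.8175.
Q* = √(2DS / (H(1 − d/p))) = √(2 × 32,600 × 351 / (4.32 × 0.8175)).
= √(22,885,200 / 3.5315) ≈ 2545.656.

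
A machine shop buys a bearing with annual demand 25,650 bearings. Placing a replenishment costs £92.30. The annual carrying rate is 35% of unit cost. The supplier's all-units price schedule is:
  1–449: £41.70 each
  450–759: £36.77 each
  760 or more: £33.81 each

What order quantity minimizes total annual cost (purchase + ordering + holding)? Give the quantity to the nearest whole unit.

Q* ≈ 760 bearings

Holding cost per unit per year at price C is H = 0.35·C.
Candidates are each tier's EOQ (if it falls in that tier) and each price-break quantity.
Tier 1 (£41.70): EOQ = 569.6 exceeds tier's upper bound 449, so this tier is dominated.
EOQ at £36.77 = 606.6 (feasible in tier 2): TC = 25,650×£36.77 + (25,650/606.6)×92.3 + (606.6/2)×0.35×£36.77 = £950,956.71.
EOQ at £33.81 = 632.6 < 760, so use break Q=760: TC = 25,650×£33.81 + (25,650/760.0)×92.3 + (760.0/2)×0.35×£33.81 = £874,838.36.
Lowest total cost is £874,838.36 at Q = 760.0.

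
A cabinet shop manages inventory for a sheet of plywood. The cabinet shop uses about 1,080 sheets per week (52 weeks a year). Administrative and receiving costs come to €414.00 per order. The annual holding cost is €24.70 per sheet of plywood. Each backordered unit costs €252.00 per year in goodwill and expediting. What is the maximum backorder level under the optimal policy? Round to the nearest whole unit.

S* ≈ 128 sheets

Annual demand D = 1,080 × 52 = 56,160.
With planned backorders, Q* = √(2DS/H) · √((H+B)/B).
√(2DS/H) = √(2 × 56,160 × 414 / 24.7) = 1372.083.
√((H+B)/B) = √((24.7+252)/252) = 1.0479.
Q* ≈ 1437.754.
S* = Q* · H/(H+B) = 1437.754 × 24.7/276.7 ≈ 128.343.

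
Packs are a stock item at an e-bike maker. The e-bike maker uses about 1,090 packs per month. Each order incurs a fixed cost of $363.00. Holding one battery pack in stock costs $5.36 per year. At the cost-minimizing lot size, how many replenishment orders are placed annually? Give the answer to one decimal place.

N ≈ 9.8 orders per year

Annual demand D = 1,090 × 12 = 13,080.
The optimal lot size = √(2DS/H) = √(2 × 13,080 × 363 / 5.36) ≈ 1331.04.
Orders per year = D / Q* = 13,080 / 1331.04 ≈ 9.827.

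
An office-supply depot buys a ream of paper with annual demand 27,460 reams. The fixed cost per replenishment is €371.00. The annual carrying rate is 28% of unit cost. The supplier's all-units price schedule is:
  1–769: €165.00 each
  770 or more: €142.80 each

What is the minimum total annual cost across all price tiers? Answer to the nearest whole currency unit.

TC* ≈ €3,949,913

Holding cost per unit per year at price C is H = 0.28·C.
Candidates are each tier's EOQ (if it falls in that tier) and each price-break quantity.
EOQ at €165.00 = 664.1 (feasible in tier 1): TC = 27,460×€165.00 + (27,460/664.1)×371 + (664.1/2)×0.28×€165.00 = €4,561,581.26.
EOQ at €142.80 = 713.9 < 770, so use break Q=770: TC = 27,460×€142.80 + (27,460/770.0)×371 + (770.0/2)×0.28×€142.80 = €3,949,912.57.
Lowest total cost among the candidates is at Q = 770.0.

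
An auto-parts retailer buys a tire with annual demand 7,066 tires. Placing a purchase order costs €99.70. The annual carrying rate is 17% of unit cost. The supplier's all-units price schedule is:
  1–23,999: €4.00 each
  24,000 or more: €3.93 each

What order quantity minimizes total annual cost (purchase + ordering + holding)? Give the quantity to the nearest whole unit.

Holding cost per unit per year at price C is H = 0.17·C.
Candidates are each tier's EOQ (if it falls in that tier) and each price-break quantity.
EOQ at €4.00 = 1439.4 (feasible in tier 1): TC = 7,066×€4.00 + (7,066/1439.4)×99.7 + (1439.4/2)×0.17×€4.00 = €29,242.82.
EOQ at €3.93 = 1452.2 < 24000, so use break Q=24000: TC = 7,066×€3.93 + (7,066/24000.0)×99.7 + (24000.0/2)×0.17×€3.93 = €35,815.93.
Lowest total cost is €29,242.82 at Q = 1439.4.

Q* ≈ 1,439 tires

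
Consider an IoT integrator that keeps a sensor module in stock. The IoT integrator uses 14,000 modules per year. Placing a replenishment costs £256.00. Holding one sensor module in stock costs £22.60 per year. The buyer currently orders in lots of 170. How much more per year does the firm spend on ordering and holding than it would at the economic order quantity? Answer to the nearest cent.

Extra cost ≈ £10,275.56 per year

EOQ = √(2DS/H) = √(2 × 14,000 × 256 / 22.6) ≈ 563.18.
Cost at Q* = (D/Q*)S + (Q*/2)H = √(2DSH) ≈ £12,727.80.
Cost at Q = 170: (14,000/170)×256 + (170/2)×22.6 = £21,082.35 + £1,921.00 = £23,003.35.
Excess = £23,003.35 − £12,727.80 = £10,275.56.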